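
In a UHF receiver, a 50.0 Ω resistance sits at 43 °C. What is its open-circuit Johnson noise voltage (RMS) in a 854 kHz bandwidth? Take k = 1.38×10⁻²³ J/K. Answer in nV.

863 nV

T = 43 °C + 273.15 = 316.15 K
V_n = √(4kTRB)
4kTRB = 4 × 1.38×10⁻²³ × 316.15 × 5.00×10¹ × 8.54×10⁵ = 7.45×10⁻¹³ V²
V_n = √(7.45×10⁻¹³) = 8.63×10⁻⁷ V = 863 nV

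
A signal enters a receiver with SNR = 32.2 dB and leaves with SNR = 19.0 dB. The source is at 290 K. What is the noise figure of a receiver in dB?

NF (dB) = SNR_in(dB) − SNR_out(dB) when the source is at T₀
NF = 32.2 − 19.0 = 13.2 dB

13.2 dB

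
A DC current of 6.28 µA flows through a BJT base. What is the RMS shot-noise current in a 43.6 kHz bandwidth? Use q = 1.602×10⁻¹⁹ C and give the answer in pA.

296 pA

I_n = √(2qI·B)
2qI·B = 2 × 1.602×10⁻¹⁹ × 6.28×10⁻⁶ × 4.36×10⁴ = 8.77×10⁻²⁰ A²
I_n = √(8.77×10⁻²⁰) = 2.96×10⁻¹⁰ A = 296 pA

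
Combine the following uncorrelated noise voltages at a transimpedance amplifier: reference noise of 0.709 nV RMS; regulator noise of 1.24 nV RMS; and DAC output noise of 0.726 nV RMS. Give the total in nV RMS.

Uncorrelated sources add in power (mean-square): V_tot = √(ΣV_i²)
V_tot = √[(7.09×10⁻¹⁰)² + (1.24×10⁻⁹)² + (7.26×10⁻¹⁰)²] = 1.60×10⁻⁹ V = 1.60 nV

1.60 nV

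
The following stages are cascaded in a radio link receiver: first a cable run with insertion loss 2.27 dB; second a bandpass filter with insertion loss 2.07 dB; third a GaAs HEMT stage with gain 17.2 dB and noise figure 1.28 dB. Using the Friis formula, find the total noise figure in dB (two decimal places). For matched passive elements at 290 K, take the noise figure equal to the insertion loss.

Convert to linear (a loss of L dB is a gain of −L dB): F_i = 10^(NF_i/10), G_i = 10^(G_i,dB/10)
  Stage 1: F_1 = 10^(2.27/10) = 1.687, G_1 = 10^(−2.27/10) = 0.5929
  Stage 2: F_2 = 10^(2.07/10) = 1.611, G_2 = 10^(−2.07/10) = 0.6209
  Stage 3: F_3 = 10^(1.28/10) = 1.343, G_3 = 10^(17.2/10) = 52.48
Friis cascade:
  F = 1.687 + (1.611 − 1)/0.5929 + (1.343 − 1)/0.3681 = 3.648
NF = 10 log₁₀(3.648) = 5.62 dB

5.62 dB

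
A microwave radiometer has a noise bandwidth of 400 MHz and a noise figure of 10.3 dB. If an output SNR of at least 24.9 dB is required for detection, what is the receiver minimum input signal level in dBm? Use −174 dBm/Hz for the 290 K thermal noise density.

Sensitivity = −174 + 10 log₁₀(B) + NF + SNR_min
= −174 + 86.02 + 10.3 + 24.9
= −52.78 dBm → −52.8 dBm

−52.8 dBm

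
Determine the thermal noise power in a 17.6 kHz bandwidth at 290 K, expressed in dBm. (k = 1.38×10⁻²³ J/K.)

−131.5 dBm

P_n = kTB = 1.38×10⁻²³ × 290 × 1.76×10⁴ = 7.04×10⁻¹⁷ W
In dBm: 10 log₁₀(7.04×10⁻¹⁷ / 10⁻³) = −131.5 dBm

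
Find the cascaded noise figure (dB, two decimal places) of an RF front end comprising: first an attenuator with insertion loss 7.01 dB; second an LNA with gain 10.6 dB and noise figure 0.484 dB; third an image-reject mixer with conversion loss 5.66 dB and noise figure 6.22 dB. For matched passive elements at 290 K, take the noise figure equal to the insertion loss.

8.46 dB

Convert to linear (a loss of L dB is a gain of −L dB): F_i = 10^(NF_i/10), G_i = 10^(G_i,dB/10)
  Stage 1: F_1 = 10^(7.01/10) = 5.023, G_1 = 10^(−7.01/10) = 0.1991
  Stage 2: F_2 = 10^(0.484/10) = 1.118, G_2 = 10^(10.6/10) = 11.48
  Stage 3: F_3 = 10^(6.22/10) = 4.188, G_3 = 10^(−5.66/10) = 0.2716
Friis cascade:
  F = 5.023 + (1.118 − 1)/0.1991 + (4.188 − 1)/2.286 = 7.010
NF = 10 log₁₀(7.010) = 8.46 dB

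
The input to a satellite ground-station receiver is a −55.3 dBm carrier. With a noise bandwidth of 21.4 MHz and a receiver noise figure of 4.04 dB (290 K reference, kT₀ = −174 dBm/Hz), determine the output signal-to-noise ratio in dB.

Noise floor: N = −174 + 10 log₁₀(B) + NF
10 log₁₀(2.14×10⁷) = 73.3 dB
N = −174 + 73.3 + 4.04 = −96.66 dBm
SNR = P_sig − N = −55.3 − (−96.66) = 41.36 dB → 41.4 dB

41.4 dB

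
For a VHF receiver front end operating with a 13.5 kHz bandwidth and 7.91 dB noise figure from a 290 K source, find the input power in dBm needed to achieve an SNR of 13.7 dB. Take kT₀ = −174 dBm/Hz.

Sensitivity = −174 + 10 log₁₀(B) + NF + SNR_min
= −174 + 41.3 + 7.91 + 13.7
= −111.09 dBm → −111.1 dBm

−111.1 dBm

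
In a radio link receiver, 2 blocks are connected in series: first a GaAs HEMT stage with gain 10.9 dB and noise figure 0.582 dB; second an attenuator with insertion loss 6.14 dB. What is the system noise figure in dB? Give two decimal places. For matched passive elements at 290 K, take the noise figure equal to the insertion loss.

1.45 dB

Convert to linear (a loss of L dB is a gain of −L dB): F_i = 10^(NF_i/10), G_i = 10^(G_i,dB/10)
  Stage 1: F_1 = 10^(0.582/10) = 1.143, G_1 = 10^(10.9/10) = 12.30
  Stage 2: F_2 = 10^(6.14/10) = 4.111, G_2 = 10^(−6.14/10) = 0.2432
Friis cascade:
  F = 1.143 + (4.111 − 1)/12.30 = 1.396
NF = 10 log₁₀(1.396) = 1.45 dB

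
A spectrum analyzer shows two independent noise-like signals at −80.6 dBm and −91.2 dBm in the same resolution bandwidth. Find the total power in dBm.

Convert to linear, add, convert back:
P₁ = 8.71×10⁻¹² W, P₂ = 7.59×10⁻¹³ W
P_tot = 9.47×10⁻¹² W → 10 log₁₀(P_tot / 10⁻³) = −80.2 dBm

−80.2 dBm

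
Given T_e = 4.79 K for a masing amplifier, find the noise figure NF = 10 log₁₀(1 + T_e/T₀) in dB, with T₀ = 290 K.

F = 1 + T_e/T₀ = 1 + 4.79/290 = 1.01652
NF = 10 log₁₀(1.01652) = 0.071 dB

0.071 dB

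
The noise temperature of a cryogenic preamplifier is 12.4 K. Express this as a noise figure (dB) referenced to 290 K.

0.182 dB

F = 1 + T_e/T₀ = 1 + 12.4/290 = 1.04276
NF = 10 log₁₀(1.04276) = 0.182 dB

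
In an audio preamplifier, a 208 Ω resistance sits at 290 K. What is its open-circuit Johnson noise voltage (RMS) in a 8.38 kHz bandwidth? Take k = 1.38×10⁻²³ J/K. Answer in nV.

V_n = √(4kTRB)
4kTRB = 4 × 1.38×10⁻²³ × 290 × 2.08×10² × 8.38×10³ = 2.79×10⁻¹⁴ V²
V_n = √(2.79×10⁻¹⁴) = 1.67×10⁻⁷ V = 167 nV

167 nV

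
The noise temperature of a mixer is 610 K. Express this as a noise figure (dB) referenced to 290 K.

F = 1 + T_e/T₀ = 1 + 610/290 = 3.10345
NF = 10 log₁₀(3.10345) = 4.92 dB

4.92 dB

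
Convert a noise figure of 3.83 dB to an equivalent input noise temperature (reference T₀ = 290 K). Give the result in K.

F = 10^(3.83/10) = 2.41546
T_e = (F − 1)·T₀ = (2.41546 − 1) × 290 = 410 K

410 K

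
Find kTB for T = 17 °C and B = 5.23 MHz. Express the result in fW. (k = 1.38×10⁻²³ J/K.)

20.9 fW

T = 17 °C + 273.15 = 290.15 K
P_n = kTB = 1.38×10⁻²³ × 290.15 × 5.23×10⁶ = 2.09×10⁻¹⁴ W = 20.9 fW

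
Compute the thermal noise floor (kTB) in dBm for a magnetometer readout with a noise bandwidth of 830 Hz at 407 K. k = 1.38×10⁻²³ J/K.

P_n = kTB = 1.38×10⁻²³ × 407 × 8.30×10² = 4.66×10⁻¹⁸ W
In dBm: 10 log₁₀(4.66×10⁻¹⁸ / 10⁻³) = −143.3 dBm

−143.3 dBm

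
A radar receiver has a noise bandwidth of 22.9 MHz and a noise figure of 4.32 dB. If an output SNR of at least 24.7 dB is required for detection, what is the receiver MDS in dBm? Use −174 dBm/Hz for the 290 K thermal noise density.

−71.4 dBm

Sensitivity = −174 + 10 log₁₀(B) + NF + SNR_min
= −174 + 73.6 + 4.32 + 24.7
= −71.38 dBm → −71.4 dBm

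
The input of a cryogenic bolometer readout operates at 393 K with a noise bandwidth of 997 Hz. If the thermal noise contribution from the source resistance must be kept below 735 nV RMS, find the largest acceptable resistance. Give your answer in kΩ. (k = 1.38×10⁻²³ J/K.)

25.0 kΩ

Johnson–Nyquist: V_n = √(4kTRB) ⇒ R = V_n² / (4kTB)
4kTB = 4 × 1.38×10⁻²³ × 393 × 9.97×10² = 2.16×10⁻¹⁷
R = (7.35×10⁻⁷)² / 2.16×10⁻¹⁷ = 2.50×10⁴ Ω = 25.0 kΩ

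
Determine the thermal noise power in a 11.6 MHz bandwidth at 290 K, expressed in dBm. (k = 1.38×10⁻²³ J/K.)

P_n = kTB = 1.38×10⁻²³ × 290 × 1.16×10⁷ = 4.64×10⁻¹⁴ W
In dBm: 10 log₁₀(4.64×10⁻¹⁴ / 10⁻³) = −103.3 dBm

−103.3 dBm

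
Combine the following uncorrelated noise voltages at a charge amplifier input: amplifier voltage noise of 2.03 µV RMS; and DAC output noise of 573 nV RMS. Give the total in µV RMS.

2.11 µV

Uncorrelated sources add in power (mean-square): V_tot = √(ΣV_i²)
V_tot = √[(2.03×10⁻⁶)² + (5.73×10⁻⁷)²] = 2.11×10⁻⁶ V = 2.11 µV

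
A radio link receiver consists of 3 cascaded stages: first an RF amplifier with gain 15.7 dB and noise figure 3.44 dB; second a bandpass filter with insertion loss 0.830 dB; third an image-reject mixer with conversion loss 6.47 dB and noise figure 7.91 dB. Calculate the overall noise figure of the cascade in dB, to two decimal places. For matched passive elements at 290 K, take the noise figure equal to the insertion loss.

Convert to linear (a loss of L dB is a gain of −L dB): F_i = 10^(NF_i/10), G_i = 10^(G_i,dB/10)
  Stage 1: F_1 = 10^(3.44/10) = 2.208, G_1 = 10^(15.7/10) = 37.15
  Stage 2: F_2 = 10^(0.830/10) = 1.211, G_2 = 10^(−0.830/10) = 0.8260
  Stage 3: F_3 = 10^(7.91/10) = 6.180, G_3 = 10^(−6.47/10) = 0.2254
Friis cascade:
  F = 2.208 + (1.211 − 1)/37.15 + (6.180 − 1)/30.69 = 2.382
NF = 10 log₁₀(2.382) = 3.77 dB

3.77 dB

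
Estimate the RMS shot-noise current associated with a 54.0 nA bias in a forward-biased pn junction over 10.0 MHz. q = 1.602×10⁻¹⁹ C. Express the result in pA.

I_n = √(2qI·B)
2qI·B = 2 × 1.602×10⁻¹⁹ × 5.40×10⁻⁸ × 1.00×10⁷ = 1.73×10⁻¹⁹ A²
I_n = √(1.73×10⁻¹⁹) = 4.16×10⁻¹⁰ A = 416 pA

416 pA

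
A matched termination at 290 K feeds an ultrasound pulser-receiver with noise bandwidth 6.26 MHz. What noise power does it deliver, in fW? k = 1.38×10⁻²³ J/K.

P_n = kTB = 1.38×10⁻²³ × 290 × 6.26×10⁶ = 2.51×10⁻¹⁴ W = 25.1 fW

25.1 fW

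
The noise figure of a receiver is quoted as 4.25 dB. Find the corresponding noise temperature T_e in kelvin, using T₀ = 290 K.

482 K

F = 10^(4.25/10) = 2.66073
T_e = (F − 1)·T₀ = (2.66073 − 1) × 290 = 482 K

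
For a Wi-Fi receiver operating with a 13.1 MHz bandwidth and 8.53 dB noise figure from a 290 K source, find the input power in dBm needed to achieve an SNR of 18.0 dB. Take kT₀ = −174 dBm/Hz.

−76.3 dBm

Sensitivity = −174 + 10 log₁₀(B) + NF + SNR_min
= −174 + 71.17 + 8.53 + 18.0
= −76.30 dBm → −76.3 dBm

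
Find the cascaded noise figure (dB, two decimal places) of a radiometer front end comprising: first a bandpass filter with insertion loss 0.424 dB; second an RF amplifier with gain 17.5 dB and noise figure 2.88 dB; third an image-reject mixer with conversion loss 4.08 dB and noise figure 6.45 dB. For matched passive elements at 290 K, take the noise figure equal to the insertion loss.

3.44 dB

Convert to linear (a loss of L dB is a gain of −L dB): F_i = 10^(NF_i/10), G_i = 10^(G_i,dB/10)
  Stage 1: F_1 = 10^(0.424/10) = 1.103, G_1 = 10^(−0.424/10) = 0.9070
  Stage 2: F_2 = 10^(2.88/10) = 1.941, G_2 = 10^(17.5/10) = 56.23
  Stage 3: F_3 = 10^(6.45/10) = 4.416, G_3 = 10^(−4.08/10) = 0.3908
Friis cascade:
  F = 1.103 + (1.941 − 1)/0.9070 + (4.416 − 1)/51.00 = 2.207
NF = 10 log₁₀(2.207) = 3.44 dB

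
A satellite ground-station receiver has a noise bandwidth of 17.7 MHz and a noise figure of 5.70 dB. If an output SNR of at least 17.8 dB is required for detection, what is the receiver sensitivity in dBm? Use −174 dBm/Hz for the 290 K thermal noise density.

Sensitivity = −174 + 10 log₁₀(B) + NF + SNR_min
= −174 + 72.48 + 5.70 + 17.8
= −78.02 dBm → −78.0 dBm

−78.0 dBm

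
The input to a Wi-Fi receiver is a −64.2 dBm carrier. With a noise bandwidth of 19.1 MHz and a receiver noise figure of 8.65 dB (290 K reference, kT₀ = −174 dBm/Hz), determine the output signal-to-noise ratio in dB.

Noise floor: N = −174 + 10 log₁₀(B) + NF
10 log₁₀(1.91×10⁷) = 72.81 dB
N = −174 + 72.81 + 8.65 = −92.54 dBm
SNR = P_sig − N = −64.2 − (−92.54) = 28.34 dB → 28.3 dB

28.3 dB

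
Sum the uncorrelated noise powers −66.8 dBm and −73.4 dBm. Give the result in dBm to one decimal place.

−65.9 dBm

Convert to linear, add, convert back:
P₁ = 2.09×10⁻¹⁰ W, P₂ = 4.57×10⁻¹¹ W
P_tot = 2.55×10⁻¹⁰ W → 10 log₁₀(P_tot / 10⁻³) = −65.9 dBm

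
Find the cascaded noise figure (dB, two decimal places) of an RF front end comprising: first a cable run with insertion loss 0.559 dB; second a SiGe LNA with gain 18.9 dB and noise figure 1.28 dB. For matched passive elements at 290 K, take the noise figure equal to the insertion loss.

1.84 dB

Convert to linear (a loss of L dB is a gain of −L dB): F_i = 10^(NF_i/10), G_i = 10^(G_i,dB/10)
  Stage 1: F_1 = 10^(0.559/10) = 1.137, G_1 = 10^(−0.559/10) = 0.8792
  Stage 2: F_2 = 10^(1.28/10) = 1.343, G_2 = 10^(18.9/10) = 77.62
Friis cascade:
  F = 1.137 + (1.343 − 1)/0.8792 = 1.527
NF = 10 log₁₀(1.527) = 1.84 dB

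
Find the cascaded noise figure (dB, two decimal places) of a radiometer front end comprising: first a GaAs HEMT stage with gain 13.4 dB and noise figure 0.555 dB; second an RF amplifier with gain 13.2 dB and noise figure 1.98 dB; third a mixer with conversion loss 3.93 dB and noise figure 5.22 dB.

Convert to linear (a loss of L dB is a gain of −L dB): F_i = 10^(NF_i/10), G_i = 10^(G_i,dB/10)
  Stage 1: F_1 = 10^(0.555/10) = 1.136, G_1 = 10^(13.4/10) = 21.88
  Stage 2: F_2 = 10^(1.98/10) = 1.578, G_2 = 10^(13.2/10) = 20.89
  Stage 3: F_3 = 10^(5.22/10) = 3.327, G_3 = 10^(−3.93/10) = 0.4046
Friis cascade:
  F = 1.136 + (1.578 − 1)/21.88 + (3.327 − 1)/457.1 = 1.168
NF = 10 log₁₀(1.168) = 0.67 dB

0.67 dB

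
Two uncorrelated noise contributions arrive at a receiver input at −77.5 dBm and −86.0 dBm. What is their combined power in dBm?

−76.9 dBm

Convert to linear, add, convert back:
P₁ = 1.78×10⁻¹¹ W, P₂ = 2.51×10⁻¹² W
P_tot = 2.03×10⁻¹¹ W → 10 log₁₀(P_tot / 10⁻³) = −76.9 dBm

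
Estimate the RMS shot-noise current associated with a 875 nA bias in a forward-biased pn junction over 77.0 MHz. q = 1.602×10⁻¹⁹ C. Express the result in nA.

4.65 nA

I_n = √(2qI·B)
2qI·B = 2 × 1.602×10⁻¹⁹ × 8.75×10⁻⁷ × 7.70×10⁷ = 2.16×10⁻¹⁷ A²
I_n = √(2.16×10⁻¹⁷) = 4.65×10⁻⁹ A = 4.65 nA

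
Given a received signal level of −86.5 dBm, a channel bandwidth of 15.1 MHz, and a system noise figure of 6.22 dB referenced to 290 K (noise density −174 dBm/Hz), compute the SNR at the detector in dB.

9.5 dB

Noise floor: N = −174 + 10 log₁₀(B) + NF
10 log₁₀(1.51×10⁷) = 71.79 dB
N = −174 + 71.79 + 6.22 = −95.99 dBm
SNR = P_sig − N = −86.5 − (−95.99) = 9.49 dB → 9.5 dB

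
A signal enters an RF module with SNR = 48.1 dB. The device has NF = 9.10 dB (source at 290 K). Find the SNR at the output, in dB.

39.00 dB

By definition F = SNR_in/SNR_out, so in dB: SNR_out = SNR_in − NF
SNR_out = 48.1 − 9.10 = 39.00 dB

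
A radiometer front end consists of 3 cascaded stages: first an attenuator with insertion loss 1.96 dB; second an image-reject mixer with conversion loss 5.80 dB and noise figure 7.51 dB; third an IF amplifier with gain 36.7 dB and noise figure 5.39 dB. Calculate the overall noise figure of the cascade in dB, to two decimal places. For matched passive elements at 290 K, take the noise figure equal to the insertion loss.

13.72 dB

Convert to linear (a loss of L dB is a gain of −L dB): F_i = 10^(NF_i/10), G_i = 10^(G_i,dB/10)
  Stage 1: F_1 = 10^(1.96/10) = 1.570, G_1 = 10^(−1.96/10) = 0.6368
  Stage 2: F_2 = 10^(7.51/10) = 5.636, G_2 = 10^(−5.80/10) = 0.2630
  Stage 3: F_3 = 10^(5.39/10) = 3.459, G_3 = 10^(36.7/10) = 4677
Friis cascade:
  F = 1.570 + (5.636 − 1)/0.6368 + (3.459 − 1)/0.1675 = 23.53
NF = 10 log₁₀(23.53) = 13.72 dB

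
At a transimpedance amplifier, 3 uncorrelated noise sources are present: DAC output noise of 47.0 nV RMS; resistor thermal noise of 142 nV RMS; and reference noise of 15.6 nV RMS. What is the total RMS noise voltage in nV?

Uncorrelated sources add in power (mean-square): V_tot = √(ΣV_i²)
V_tot = √[(4.70×10⁻⁸)² + (1.42×10⁻⁷)² + (1.56×10⁻⁸)²] = 1.50×10⁻⁷ V = 150 nV

150 nV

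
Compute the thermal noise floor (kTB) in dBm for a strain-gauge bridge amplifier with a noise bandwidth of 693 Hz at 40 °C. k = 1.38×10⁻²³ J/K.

T = 40 °C + 273.15 = 313.15 K
P_n = kTB = 1.38×10⁻²³ × 313.15 × 6.93×10² = 2.99×10⁻¹⁸ W
In dBm: 10 log₁₀(2.99×10⁻¹⁸ / 10⁻³) = −145.2 dBm

−145.2 dBm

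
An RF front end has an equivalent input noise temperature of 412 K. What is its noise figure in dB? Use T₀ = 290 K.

3.84 dB

F = 1 + T_e/T₀ = 1 + 412/290 = 2.42069
NF = 10 log₁₀(2.42069) = 3.84 dB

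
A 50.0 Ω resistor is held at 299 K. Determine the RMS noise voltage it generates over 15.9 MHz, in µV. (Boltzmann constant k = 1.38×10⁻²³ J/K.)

V_n = √(4kTRB)
4kTRB = 4 × 1.38×10⁻²³ × 299 × 5.00×10¹ × 1.59×10⁷ = 1.31×10⁻¹¹ V²
V_n = √(1.31×10⁻¹¹) = 3.62×10⁻⁶ V = 3.62 µV

3.62 µV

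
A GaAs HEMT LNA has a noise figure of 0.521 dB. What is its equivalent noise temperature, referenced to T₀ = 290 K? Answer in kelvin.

37.0 K

F = 10^(0.521/10) = 1.12746
T_e = (F − 1)·T₀ = (1.12746 − 1) × 290 = 37.0 K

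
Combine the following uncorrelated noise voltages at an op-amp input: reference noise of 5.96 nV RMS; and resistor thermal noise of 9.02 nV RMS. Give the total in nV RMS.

Uncorrelated sources add in power (mean-square): V_tot = √(ΣV_i²)
V_tot = √[(5.96×10⁻⁹)² + (9.02×10⁻⁹)²] = 1.08×10⁻⁸ V = 10.8 nV

10.8 nV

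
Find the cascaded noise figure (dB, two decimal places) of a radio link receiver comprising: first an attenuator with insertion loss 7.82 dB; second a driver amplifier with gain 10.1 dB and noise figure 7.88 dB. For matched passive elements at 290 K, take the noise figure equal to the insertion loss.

Convert to linear (a loss of L dB is a gain of −L dB): F_i = 10^(NF_i/10), G_i = 10^(G_i,dB/10)
  Stage 1: F_1 = 10^(7.82/10) = 6.053, G_1 = 10^(−7.82/10) = 0.1652
  Stage 2: F_2 = 10^(7.88/10) = 6.138, G_2 = 10^(10.1/10) = 10.23
Friis cascade:
  F = 6.053 + (6.138 − 1)/0.1652 = 37.15
NF = 10 log₁₀(37.15) = 15.70 dB

15.70 dB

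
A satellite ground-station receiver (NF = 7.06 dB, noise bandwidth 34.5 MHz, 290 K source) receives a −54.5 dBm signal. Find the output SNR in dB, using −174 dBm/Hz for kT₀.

Noise floor: N = −174 + 10 log₁₀(B) + NF
10 log₁₀(3.45×10⁷) = 75.38 dB
N = −174 + 75.38 + 7.06 = −91.56 dBm
SNR = P_sig − N = −54.5 − (−91.56) = 37.06 dB → 37.1 dB

37.1 dB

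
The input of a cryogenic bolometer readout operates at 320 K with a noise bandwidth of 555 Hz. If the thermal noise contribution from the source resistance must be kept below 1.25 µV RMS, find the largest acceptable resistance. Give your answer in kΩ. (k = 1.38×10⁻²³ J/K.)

Johnson–Nyquist: V_n = √(4kTRB) ⇒ R = V_n² / (4kTB)
4kTB = 4 × 1.38×10⁻²³ × 320 × 5.55×10² = 9.80×10⁻¹⁸
R = (1.25×10⁻⁶)² / 9.80×10⁻¹⁸ = 1.59×10⁵ Ω = 159 kΩ

159 kΩ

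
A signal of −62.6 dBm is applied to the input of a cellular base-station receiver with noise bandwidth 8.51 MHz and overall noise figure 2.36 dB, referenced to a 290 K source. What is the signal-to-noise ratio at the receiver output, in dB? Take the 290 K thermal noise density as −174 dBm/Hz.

Noise floor: N = −174 + 10 log₁₀(B) + NF
10 log₁₀(8.51×10⁶) = 69.3 dB
N = −174 + 69.3 + 2.36 = −102.34 dBm
SNR = P_sig − N = −62.6 − (−102.34) = 39.74 dB → 39.7 dB

39.7 dB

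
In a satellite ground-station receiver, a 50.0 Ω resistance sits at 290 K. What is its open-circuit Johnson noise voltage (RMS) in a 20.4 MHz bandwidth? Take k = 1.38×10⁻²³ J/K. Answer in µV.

V_n = √(4kTRB)
4kTRB = 4 × 1.38×10⁻²³ × 290 × 5.00×10¹ × 2.04×10⁷ = 1.63×10⁻¹¹ V²
V_n = √(1.63×10⁻¹¹) = 4.04×10⁻⁶ V = 4.04 µV

4.04 µV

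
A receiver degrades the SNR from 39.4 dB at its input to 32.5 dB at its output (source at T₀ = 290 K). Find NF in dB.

6.9 dB

NF (dB) = SNR_in(dB) − SNR_out(dB) when the source is at T₀
NF = 39.4 − 32.5 = 6.9 dB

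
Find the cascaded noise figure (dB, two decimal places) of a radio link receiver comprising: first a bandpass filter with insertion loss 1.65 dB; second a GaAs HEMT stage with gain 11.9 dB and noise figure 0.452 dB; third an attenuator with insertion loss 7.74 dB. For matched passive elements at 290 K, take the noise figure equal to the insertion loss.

3.20 dB

Convert to linear (a loss of L dB is a gain of −L dB): F_i = 10^(NF_i/10), G_i = 10^(G_i,dB/10)
  Stage 1: F_1 = 10^(1.65/10) = 1.462, G_1 = 10^(−1.65/10) = 0.6839
  Stage 2: F_2 = 10^(0.452/10) = 1.110, G_2 = 10^(11.9/10) = 15.49
  Stage 3: F_3 = 10^(7.74/10) = 5.943, G_3 = 10^(−7.74/10) = 0.1683
Friis cascade:
  F = 1.462 + (1.110 − 1)/0.6839 + (5.943 − 1)/10.59 = 2.089
NF = 10 log₁₀(2.089) = 3.20 dB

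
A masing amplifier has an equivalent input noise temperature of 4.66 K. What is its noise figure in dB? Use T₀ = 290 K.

0.069 dB

F = 1 + T_e/T₀ = 1 + 4.66/290 = 1.01607
NF = 10 log₁₀(1.01607) = 0.069 dB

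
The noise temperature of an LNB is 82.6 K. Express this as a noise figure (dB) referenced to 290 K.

F = 1 + T_e/T₀ = 1 + 82.6/290 = 1.28483
NF = 10 log₁₀(1.28483) = 1.09 dB

1.09 dB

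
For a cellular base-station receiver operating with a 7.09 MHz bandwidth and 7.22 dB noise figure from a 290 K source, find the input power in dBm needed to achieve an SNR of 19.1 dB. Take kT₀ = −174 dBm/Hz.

Sensitivity = −174 + 10 log₁₀(B) + NF + SNR_min
= −174 + 68.51 + 7.22 + 19.1
= −79.17 dBm → −79.2 dBm

−79.2 dBm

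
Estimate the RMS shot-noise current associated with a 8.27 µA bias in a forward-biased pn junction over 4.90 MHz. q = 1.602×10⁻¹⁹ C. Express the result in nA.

3.60 nA

I_n = √(2qI·B)
2qI·B = 2 × 1.602×10⁻¹⁹ × 8.27×10⁻⁶ × 4.90×10⁶ = 1.30×10⁻¹⁷ A²
I_n = √(1.30×10⁻¹⁷) = 3.60×10⁻⁹ A = 3.60 nA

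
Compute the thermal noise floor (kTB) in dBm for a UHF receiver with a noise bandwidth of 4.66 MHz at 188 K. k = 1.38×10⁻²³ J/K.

P_n = kTB = 1.38×10⁻²³ × 188 × 4.66×10⁶ = 1.21×10⁻¹⁴ W
In dBm: 10 log₁₀(1.21×10⁻¹⁴ / 10⁻³) = −109.2 dBm

−109.2 dBm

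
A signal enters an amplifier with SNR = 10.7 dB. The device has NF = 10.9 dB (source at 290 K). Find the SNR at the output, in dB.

−0.2 dB

By definition F = SNR_in/SNR_out, so in dB: SNR_out = SNR_in − NF
SNR_out = 10.7 − 10.9 = −0.2 dB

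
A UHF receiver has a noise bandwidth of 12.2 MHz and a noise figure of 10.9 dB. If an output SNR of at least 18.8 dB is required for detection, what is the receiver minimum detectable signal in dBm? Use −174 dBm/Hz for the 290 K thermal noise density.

−73.4 dBm

Sensitivity = −174 + 10 log₁₀(B) + NF + SNR_min
= −174 + 70.86 + 10.9 + 18.8
= −73.44 dBm → −73.4 dBm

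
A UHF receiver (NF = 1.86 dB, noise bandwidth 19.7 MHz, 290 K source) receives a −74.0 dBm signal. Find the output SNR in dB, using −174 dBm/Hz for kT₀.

25.2 dB

Noise floor: N = −174 + 10 log₁₀(B) + NF
10 log₁₀(1.97×10⁷) = 72.94 dB
N = −174 + 72.94 + 1.86 = −99.20 dBm
SNR = P_sig − N = −74.0 − (−99.20) = 25.20 dB → 25.2 dB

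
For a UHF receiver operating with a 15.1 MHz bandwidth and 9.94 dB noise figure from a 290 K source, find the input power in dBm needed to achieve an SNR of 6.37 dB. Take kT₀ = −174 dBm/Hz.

−85.9 dBm

Sensitivity = −174 + 10 log₁₀(B) + NF + SNR_min
= −174 + 71.79 + 9.94 + 6.37
= −85.90 dBm → −85.9 dBm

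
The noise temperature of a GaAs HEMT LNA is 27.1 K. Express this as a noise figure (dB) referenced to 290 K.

0.388 dB

F = 1 + T_e/T₀ = 1 + 27.1/290 = 1.09345
NF = 10 log₁₀(1.09345) = 0.388 dB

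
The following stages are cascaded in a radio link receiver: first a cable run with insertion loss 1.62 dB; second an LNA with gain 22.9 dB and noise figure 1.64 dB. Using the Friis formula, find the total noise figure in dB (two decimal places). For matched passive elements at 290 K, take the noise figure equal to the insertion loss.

3.26 dB

Convert to linear (a loss of L dB is a gain of −L dB): F_i = 10^(NF_i/10), G_i = 10^(G_i,dB/10)
  Stage 1: F_1 = 10^(1.62/10) = 1.452, G_1 = 10^(−1.62/10) = 0.6887
  Stage 2: F_2 = 10^(1.64/10) = 1.459, G_2 = 10^(22.9/10) = 195.0
Friis cascade:
  F = 1.452 + (1.459 − 1)/0.6887 = 2.118
NF = 10 log₁₀(2.118) = 3.26 dB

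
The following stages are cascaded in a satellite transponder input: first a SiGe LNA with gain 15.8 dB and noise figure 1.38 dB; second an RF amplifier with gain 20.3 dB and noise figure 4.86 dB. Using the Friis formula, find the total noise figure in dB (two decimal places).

1.55 dB

Convert to linear (a loss of L dB is a gain of −L dB): F_i = 10^(NF_i/10), G_i = 10^(G_i,dB/10)
  Stage 1: F_1 = 10^(1.38/10) = 1.374, G_1 = 10^(15.8/10) = 38.02
  Stage 2: F_2 = 10^(4.86/10) = 3.062, G_2 = 10^(20.3/10) = 107.2
Friis cascade:
  F = 1.374 + (3.062 − 1)/38.02 = 1.428
NF = 10 log₁₀(1.428) = 1.55 dB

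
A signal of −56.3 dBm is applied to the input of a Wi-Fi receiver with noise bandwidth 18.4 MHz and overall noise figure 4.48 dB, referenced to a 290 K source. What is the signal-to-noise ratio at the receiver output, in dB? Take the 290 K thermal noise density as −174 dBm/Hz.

Noise floor: N = −174 + 10 log₁₀(B) + NF
10 log₁₀(1.84×10⁷) = 72.65 dB
N = −174 + 72.65 + 4.48 = −96.87 dBm
SNR = P_sig − N = −56.3 − (−96.87) = 40.57 dB → 40.6 dB

40.6 dB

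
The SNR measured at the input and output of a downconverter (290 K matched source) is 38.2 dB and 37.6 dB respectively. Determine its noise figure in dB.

0.6 dB

NF (dB) = SNR_in(dB) − SNR_out(dB) when the source is at T₀
NF = 38.2 − 37.6 = 0.6 dB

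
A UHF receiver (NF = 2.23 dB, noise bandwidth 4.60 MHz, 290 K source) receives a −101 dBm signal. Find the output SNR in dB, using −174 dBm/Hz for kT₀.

4.1 dB

Noise floor: N = −174 + 10 log₁₀(B) + NF
10 log₁₀(4.60×10⁶) = 66.63 dB
N = −174 + 66.63 + 2.23 = −105.14 dBm
SNR = P_sig − N = −101 − (−105.14) = 4.14 dB → 4.1 dB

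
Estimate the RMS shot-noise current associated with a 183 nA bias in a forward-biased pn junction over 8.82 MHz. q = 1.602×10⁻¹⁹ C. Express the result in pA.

I_n = √(2qI·B)
2qI·B = 2 × 1.602×10⁻¹⁹ × 1.83×10⁻⁷ × 8.82×10⁶ = 5.17×10⁻¹⁹ A²
I_n = √(5.17×10⁻¹⁹) = 7.19×10⁻¹⁰ A = 719 pA

719 pA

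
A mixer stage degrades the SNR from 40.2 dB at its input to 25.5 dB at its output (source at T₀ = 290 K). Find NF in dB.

14.7 dB

NF (dB) = SNR_in(dB) − SNR_out(dB) when the source is at T₀
NF = 40.2 − 25.5 = 14.7 dB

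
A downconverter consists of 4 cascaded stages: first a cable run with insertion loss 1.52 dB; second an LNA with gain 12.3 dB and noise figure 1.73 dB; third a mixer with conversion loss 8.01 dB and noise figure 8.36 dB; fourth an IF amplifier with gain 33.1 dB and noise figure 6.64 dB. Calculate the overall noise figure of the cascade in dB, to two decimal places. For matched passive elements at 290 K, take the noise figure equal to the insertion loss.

6.54 dB

Convert to linear (a loss of L dB is a gain of −L dB): F_i = 10^(NF_i/10), G_i = 10^(G_i,dB/10)
  Stage 1: F_1 = 10^(1.52/10) = 1.419, G_1 = 10^(−1.52/10) = 0.7047
  Stage 2: F_2 = 10^(1.73/10) = 1.489, G_2 = 10^(12.3/10) = 16.98
  Stage 3: F_3 = 10^(8.36/10) = 6.855, G_3 = 10^(−8.01/10) = 0.1581
  Stage 4: F_4 = 10^(6.64/10) = 4.613, G_4 = 10^(33.1/10) = 2042
Friis cascade:
  F = 1.419 + (1.489 − 1)/0.7047 + (6.855 − 1)/11.97 + (4.613 − 1)/1.892 = 4.512
NF = 10 log₁₀(4.512) = 6.54 dB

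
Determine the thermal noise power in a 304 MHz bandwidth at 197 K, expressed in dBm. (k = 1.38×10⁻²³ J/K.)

P_n = kTB = 1.38×10⁻²³ × 197 × 3.04×10⁸ = 8.26×10⁻¹³ W
In dBm: 10 log₁₀(8.26×10⁻¹³ / 10⁻³) = −90.8 dBm

−90.8 dBm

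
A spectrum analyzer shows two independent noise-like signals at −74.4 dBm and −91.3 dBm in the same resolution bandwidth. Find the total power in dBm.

−74.3 dBm

Convert to linear, add, convert back:
P₁ = 3.63×10⁻¹¹ W, P₂ = 7.41×10⁻¹³ W
P_tot = 3.70×10⁻¹¹ W → 10 log₁₀(P_tot / 10⁻³) = −74.3 dBm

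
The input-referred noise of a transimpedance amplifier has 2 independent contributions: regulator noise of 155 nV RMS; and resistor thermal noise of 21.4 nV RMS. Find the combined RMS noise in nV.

Uncorrelated sources add in power (mean-square): V_tot = √(ΣV_i²)
V_tot = √[(1.55×10⁻⁷)² + (2.14×10⁻⁸)²] = 1.56×10⁻⁷ V = 156 nV

156 nV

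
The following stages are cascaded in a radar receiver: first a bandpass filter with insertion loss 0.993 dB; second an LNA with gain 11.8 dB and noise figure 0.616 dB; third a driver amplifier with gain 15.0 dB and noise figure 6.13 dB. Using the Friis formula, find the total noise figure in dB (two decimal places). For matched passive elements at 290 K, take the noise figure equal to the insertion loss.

Convert to linear (a loss of L dB is a gain of −L dB): F_i = 10^(NF_i/10), G_i = 10^(G_i,dB/10)
  Stage 1: F_1 = 10^(0.993/10) = 1.257, G_1 = 10^(−0.993/10) = 0.7956
  Stage 2: F_2 = 10^(0.616/10) = 1.152, G_2 = 10^(11.8/10) = 15.14
  Stage 3: F_3 = 10^(6.13/10) = 4.102, G_3 = 10^(15.0/10) = 31.62
Friis cascade:
  F = 1.257 + (1.152 − 1)/0.7956 + (4.102 − 1)/12.04 = 1.706
NF = 10 log₁₀(1.706) = 2.32 dB

2.32 dB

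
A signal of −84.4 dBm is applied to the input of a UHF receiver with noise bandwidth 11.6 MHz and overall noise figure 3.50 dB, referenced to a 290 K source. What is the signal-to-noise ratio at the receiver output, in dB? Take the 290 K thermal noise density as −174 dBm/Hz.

Noise floor: N = −174 + 10 log₁₀(B) + NF
10 log₁₀(1.16×10⁷) = 70.64 dB
N = −174 + 70.64 + 3.50 = −99.86 dBm
SNR = P_sig − N = −84.4 − (−99.86) = 15.46 dB → 15.5 dB

15.5 dB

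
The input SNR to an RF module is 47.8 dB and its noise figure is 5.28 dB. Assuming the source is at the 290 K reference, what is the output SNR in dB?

By definition F = SNR_in/SNR_out, so in dB: SNR_out = SNR_in − NF
SNR_out = 47.8 − 5.28 = 42.52 dB

42.52 dB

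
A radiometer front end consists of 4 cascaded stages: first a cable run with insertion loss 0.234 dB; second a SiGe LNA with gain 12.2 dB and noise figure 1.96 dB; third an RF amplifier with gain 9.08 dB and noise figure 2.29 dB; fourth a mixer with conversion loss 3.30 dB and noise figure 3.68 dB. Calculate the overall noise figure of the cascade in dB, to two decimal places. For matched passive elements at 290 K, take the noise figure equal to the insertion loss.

2.33 dB

Convert to linear (a loss of L dB is a gain of −L dB): F_i = 10^(NF_i/10), G_i = 10^(G_i,dB/10)
  Stage 1: F_1 = 10^(0.234/10) = 1.055, G_1 = 10^(−0.234/10) = 0.9475
  Stage 2: F_2 = 10^(1.96/10) = 1.570, G_2 = 10^(12.2/10) = 16.60
  Stage 3: F_3 = 10^(2.29/10) = 1.694, G_3 = 10^(9.08/10) = 8.091
  Stage 4: F_4 = 10^(3.68/10) = 2.333, G_4 = 10^(−3.30/10) = 0.4677
Friis cascade:
  F = 1.055 + (1.570 − 1)/0.9475 + (1.694 − 1)/15.73 + (2.333 − 1)/127.2 = 1.712
NF = 10 log₁₀(1.712) = 2.33 dB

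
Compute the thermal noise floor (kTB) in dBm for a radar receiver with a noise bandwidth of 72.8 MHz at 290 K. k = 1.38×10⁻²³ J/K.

P_n = kTB = 1.38×10⁻²³ × 290 × 7.28×10⁷ = 2.91×10⁻¹³ W
In dBm: 10 log₁₀(2.91×10⁻¹³ / 10⁻³) = −95.4 dBm

−95.4 dBm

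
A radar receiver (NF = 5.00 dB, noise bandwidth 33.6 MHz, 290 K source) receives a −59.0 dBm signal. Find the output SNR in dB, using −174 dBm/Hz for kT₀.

Noise floor: N = −174 + 10 log₁₀(B) + NF
10 log₁₀(3.36×10⁷) = 75.26 dB
N = −174 + 75.26 + 5.00 = −93.74 dBm
SNR = P_sig − N = −59.0 − (−93.74) = 34.74 dB → 34.7 dB

34.7 dB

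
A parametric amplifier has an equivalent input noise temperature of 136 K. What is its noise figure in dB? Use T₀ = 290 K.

F = 1 + T_e/T₀ = 1 + 136/290 = 1.46897
NF = 10 log₁₀(1.46897) = 1.67 dB

1.67 dB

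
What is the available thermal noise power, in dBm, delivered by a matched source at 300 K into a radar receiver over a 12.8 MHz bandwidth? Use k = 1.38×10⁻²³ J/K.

−102.8 dBm

P_n = kTB = 1.38×10⁻²³ × 300 × 1.28×10⁷ = 5.30×10⁻¹⁴ W
In dBm: 10 log₁₀(5.30×10⁻¹⁴ / 10⁻³) = −102.8 dBm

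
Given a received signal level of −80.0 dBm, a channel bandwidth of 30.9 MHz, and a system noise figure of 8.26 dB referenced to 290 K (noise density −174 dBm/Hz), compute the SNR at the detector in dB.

Noise floor: N = −174 + 10 log₁₀(B) + NF
10 log₁₀(3.09×10⁷) = 74.9 dB
N = −174 + 74.9 + 8.26 = −90.84 dBm
SNR = P_sig − N = −80.0 − (−90.84) = 10.84 dB → 10.8 dB

10.8 dB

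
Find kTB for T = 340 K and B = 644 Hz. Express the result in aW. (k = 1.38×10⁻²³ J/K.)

3.02 aW

P_n = kTB = 1.38×10⁻²³ × 340 × 6.44×10² = 3.02×10⁻¹⁸ W = 3.02 aW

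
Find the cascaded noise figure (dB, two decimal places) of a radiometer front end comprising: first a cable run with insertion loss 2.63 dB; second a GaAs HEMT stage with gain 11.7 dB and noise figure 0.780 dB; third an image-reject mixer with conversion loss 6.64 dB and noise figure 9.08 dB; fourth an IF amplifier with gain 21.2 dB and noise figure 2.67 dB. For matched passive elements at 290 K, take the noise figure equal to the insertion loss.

5.51 dB

Convert to linear (a loss of L dB is a gain of −L dB): F_i = 10^(NF_i/10), G_i = 10^(G_i,dB/10)
  Stage 1: F_1 = 10^(2.63/10) = 1.832, G_1 = 10^(−2.63/10) = 0.5458
  Stage 2: F_2 = 10^(0.780/10) = 1.197, G_2 = 10^(11.7/10) = 14.79
  Stage 3: F_3 = 10^(9.08/10) = 8.091, G_3 = 10^(−6.64/10) = 0.2168
  Stage 4: F_4 = 10^(2.67/10) = 1.849, G_4 = 10^(21.2/10) = 131.8
Friis cascade:
  F = 1.832 + (1.197 − 1)/0.5458 + (8.091 − 1)/8.072 + (1.849 − 1)/1.750 = 3.557
NF = 10 log₁₀(3.557) = 5.51 dB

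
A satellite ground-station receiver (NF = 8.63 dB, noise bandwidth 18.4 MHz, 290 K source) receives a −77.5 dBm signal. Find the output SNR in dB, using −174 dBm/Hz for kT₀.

15.2 dB

Noise floor: N = −174 + 10 log₁₀(B) + NF
10 log₁₀(1.84×10⁷) = 72.65 dB
N = −174 + 72.65 + 8.63 = −92.72 dBm
SNR = P_sig − N = −77.5 − (−92.72) = 15.22 dB → 15.2 dB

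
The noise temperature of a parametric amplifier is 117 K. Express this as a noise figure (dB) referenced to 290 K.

1.47 dB

F = 1 + T_e/T₀ = 1 + 117/290 = 1.40345
NF = 10 log₁₀(1.40345) = 1.47 dB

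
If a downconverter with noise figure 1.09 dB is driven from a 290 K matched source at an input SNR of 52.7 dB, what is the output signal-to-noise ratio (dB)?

51.61 dB

By definition F = SNR_in/SNR_out, so in dB: SNR_out = SNR_in − NF
SNR_out = 52.7 − 1.09 = 51.61 dB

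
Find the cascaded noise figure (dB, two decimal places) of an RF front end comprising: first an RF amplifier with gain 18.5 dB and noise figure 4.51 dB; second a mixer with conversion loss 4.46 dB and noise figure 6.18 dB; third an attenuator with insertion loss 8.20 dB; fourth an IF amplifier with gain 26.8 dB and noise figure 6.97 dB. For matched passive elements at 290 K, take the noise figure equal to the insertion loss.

6.16 dB

Convert to linear (a loss of L dB is a gain of −L dB): F_i = 10^(NF_i/10), G_i = 10^(G_i,dB/10)
  Stage 1: F_1 = 10^(4.51/10) = 2.825, G_1 = 10^(18.5/10) = 70.79
  Stage 2: F_2 = 10^(6.18/10) = 4.150, G_2 = 10^(−4.46/10) = 0.3581
  Stage 3: F_3 = 10^(8.20/10) = 6.607, G_3 = 10^(−8.20/10) = 0.1514
  Stage 4: F_4 = 10^(6.97/10) = 4.977, G_4 = 10^(26.8/10) = 478.6
Friis cascade:
  F = 2.825 + (4.150 − 1)/70.79 + (6.607 − 1)/25.35 + (4.977 − 1)/3.837 = 4.127
NF = 10 log₁₀(4.127) = 6.16 dB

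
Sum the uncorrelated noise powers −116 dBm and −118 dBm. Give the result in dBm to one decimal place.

Convert to linear, add, convert back:
P₁ = 2.51×10⁻¹⁵ W, P₂ = 1.58×10⁻¹⁵ W
P_tot = 4.10×10⁻¹⁵ W → 10 log₁₀(P_tot / 10⁻³) = −113.9 dBm

−113.9 dBm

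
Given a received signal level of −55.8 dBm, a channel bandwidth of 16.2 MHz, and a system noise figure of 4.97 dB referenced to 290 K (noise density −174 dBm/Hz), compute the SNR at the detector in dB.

41.1 dB

Noise floor: N = −174 + 10 log₁₀(B) + NF
10 log₁₀(1.62×10⁷) = 72.1 dB
N = −174 + 72.1 + 4.97 = −96.93 dBm
SNR = P_sig − N = −55.8 − (−96.93) = 41.13 dB → 41.1 dB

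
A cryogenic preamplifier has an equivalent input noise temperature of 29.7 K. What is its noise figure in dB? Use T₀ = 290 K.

F = 1 + T_e/T₀ = 1 + 29.7/290 = 1.10241
NF = 10 log₁₀(1.10241) = 0.423 dB

0.423 dB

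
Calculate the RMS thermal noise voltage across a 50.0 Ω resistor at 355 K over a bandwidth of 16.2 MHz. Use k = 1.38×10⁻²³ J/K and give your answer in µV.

V_n = √(4kTRB)
4kTRB = 4 × 1.38×10⁻²³ × 355 × 5.00×10¹ × 1.62×10⁷ = 1.59×10⁻¹¹ V²
V_n = √(1.59×10⁻¹¹) = 3.98×10⁻⁶ V = 3.98 µV

3.98 µV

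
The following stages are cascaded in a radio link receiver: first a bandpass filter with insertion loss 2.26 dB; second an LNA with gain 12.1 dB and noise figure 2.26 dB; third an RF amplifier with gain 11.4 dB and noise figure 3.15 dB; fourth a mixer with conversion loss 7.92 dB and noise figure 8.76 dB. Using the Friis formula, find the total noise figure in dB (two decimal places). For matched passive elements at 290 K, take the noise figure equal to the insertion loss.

4.76 dB

Convert to linear (a loss of L dB is a gain of −L dB): F_i = 10^(NF_i/10), G_i = 10^(G_i,dB/10)
  Stage 1: F_1 = 10^(2.26/10) = 1.683, G_1 = 10^(−2.26/10) = 0.5943
  Stage 2: F_2 = 10^(2.26/10) = 1.683, G_2 = 10^(12.1/10) = 16.22
  Stage 3: F_3 = 10^(3.15/10) = 2.065, G_3 = 10^(11.4/10) = 13.80
  Stage 4: F_4 = 10^(8.76/10) = 7.516, G_4 = 10^(−7.92/10) = 0.1614
Friis cascade:
  F = 1.683 + (1.683 − 1)/0.5943 + (2.065 − 1)/9.638 + (7.516 − 1)/133.0 = 2.991
NF = 10 log₁₀(2.991) = 4.76 dB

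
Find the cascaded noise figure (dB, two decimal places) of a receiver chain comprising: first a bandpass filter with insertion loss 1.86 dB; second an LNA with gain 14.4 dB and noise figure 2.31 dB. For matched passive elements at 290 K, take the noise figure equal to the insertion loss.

4.17 dB

Convert to linear (a loss of L dB is a gain of −L dB): F_i = 10^(NF_i/10), G_i = 10^(G_i,dB/10)
  Stage 1: F_1 = 10^(1.86/10) = 1.535, G_1 = 10^(−1.86/10) = 0.6516
  Stage 2: F_2 = 10^(2.31/10) = 1.702, G_2 = 10^(14.4/10) = 27.54
Friis cascade:
  F = 1.535 + (1.702 − 1)/0.6516 = 2.612
NF = 10 log₁₀(2.612) = 4.17 dB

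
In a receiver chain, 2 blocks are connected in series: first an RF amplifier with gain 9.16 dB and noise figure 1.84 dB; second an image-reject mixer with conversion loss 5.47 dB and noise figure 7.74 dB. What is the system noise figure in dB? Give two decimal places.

3.28 dB

Convert to linear (a loss of L dB is a gain of −L dB): F_i = 10^(NF_i/10), G_i = 10^(G_i,dB/10)
  Stage 1: F_1 = 10^(1.84/10) = 1.528, G_1 = 10^(9.16/10) = 8.241
  Stage 2: F_2 = 10^(7.74/10) = 5.943, G_2 = 10^(−5.47/10) = 0.2838
Friis cascade:
  F = 1.528 + (5.943 − 1)/8.241 = 2.127
NF = 10 log₁₀(2.127) = 3.28 dB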